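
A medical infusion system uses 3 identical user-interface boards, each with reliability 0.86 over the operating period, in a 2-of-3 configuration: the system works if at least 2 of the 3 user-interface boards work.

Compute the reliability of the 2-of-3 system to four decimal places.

R = Σ_{i=2}^{3} C(3,i) p^i (1−p)^{3−i} with p = 0.86
C(3,2)·0.86^2·0.14^1 = 0.310632
C(3,3)·0.86^3·0.14^0 = 0.636056
Sum = 0.9467

0.9467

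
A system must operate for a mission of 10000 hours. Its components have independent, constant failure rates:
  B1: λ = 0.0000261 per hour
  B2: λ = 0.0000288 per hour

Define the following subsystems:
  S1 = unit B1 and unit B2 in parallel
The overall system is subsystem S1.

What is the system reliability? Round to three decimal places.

0.943

R(B1) = exp(−0.0000261 × 10000) = 0.77028
R(B2) = exp(−0.0000288 × 10000) = 0.74976
Parallel (B1 and B2): 1 − (1 − 0.77028)(1 − 0.74976) = 0.943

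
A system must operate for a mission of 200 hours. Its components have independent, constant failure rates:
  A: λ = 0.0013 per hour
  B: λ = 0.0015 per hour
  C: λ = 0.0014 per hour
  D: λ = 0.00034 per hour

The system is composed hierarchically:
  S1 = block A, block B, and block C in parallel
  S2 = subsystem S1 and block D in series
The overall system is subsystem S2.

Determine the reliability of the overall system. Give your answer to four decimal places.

0.9207

R(A) = exp(−0.0013 × 200) = 0.771052
R(B) = exp(−0.0015 × 200) = 0.740818
R(C) = exp(−0.0014 × 200) = 0.755784
R(D) = exp(−0.00034 × 200) = 0.934260
Parallel (A, B, and C): 1 − (1 − 0.771052)(1 − 0.740818)(1 − 0.755784) = 0.985508
Series ([0.985508] and D): 0.985508 × 0.934260 = 0.9207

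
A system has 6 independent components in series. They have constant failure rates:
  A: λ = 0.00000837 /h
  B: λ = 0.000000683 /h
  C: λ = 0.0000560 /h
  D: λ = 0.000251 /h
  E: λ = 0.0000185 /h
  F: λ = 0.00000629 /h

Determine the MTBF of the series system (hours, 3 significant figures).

Series of exponential components: λ_sys = Σ λ_i
λ_sys = 0.00000837 + 0.000000683 + 0.0000560 + 0.000251 + 0.0000185 + 0.00000629 = 3.4084e-04 /h
MTBF = 1 / λ_sys = 2930 h

2930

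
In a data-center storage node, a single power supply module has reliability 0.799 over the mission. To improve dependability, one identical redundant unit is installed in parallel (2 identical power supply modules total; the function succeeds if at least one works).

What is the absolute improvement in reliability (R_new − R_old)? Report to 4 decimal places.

0.1606

R_before = 0.799
R_after = 1 − (1 − 0.799)^2 = 0.9596
ΔR = 0.9596 − 0.799 = 0.1606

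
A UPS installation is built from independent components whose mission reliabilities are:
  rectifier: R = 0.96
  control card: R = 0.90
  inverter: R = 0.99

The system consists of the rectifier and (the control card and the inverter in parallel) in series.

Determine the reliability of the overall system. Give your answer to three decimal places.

0.959

Parallel (control card and inverter): 1 − (1 − 0.90000)(1 − 0.99000) = 0.99900
Series (rectifier and [0.99900]): 0.96000 × 0.99900 = 0.959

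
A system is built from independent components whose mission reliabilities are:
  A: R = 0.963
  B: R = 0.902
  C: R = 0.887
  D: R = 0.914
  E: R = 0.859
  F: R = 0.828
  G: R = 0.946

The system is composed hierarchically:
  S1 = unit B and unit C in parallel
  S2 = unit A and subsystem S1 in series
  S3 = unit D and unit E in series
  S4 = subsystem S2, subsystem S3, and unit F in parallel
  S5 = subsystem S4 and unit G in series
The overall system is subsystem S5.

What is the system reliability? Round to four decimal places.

0.9443

Parallel (B and C): 1 − (1 − 0.902000)(1 − 0.887000) = 0.988926
Series (A and [0.988926]): 0.963000 × 0.988926 = 0.952336
Series (D and E): 0.914000 × 0.859000 = 0.785126
Parallel ([0.952336], [0.785126], and F): 1 − (1 − 0.952336)(1 − 0.785126)(1 − 0.828000) = 0.998238
Series ([0.998238] and G): 0.998238 × 0.946000 = 0.9443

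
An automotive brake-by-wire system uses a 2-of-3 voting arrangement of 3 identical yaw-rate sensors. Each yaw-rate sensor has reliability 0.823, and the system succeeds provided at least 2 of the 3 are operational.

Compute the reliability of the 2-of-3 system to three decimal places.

R = Σ_{i=2}^{3} C(3,i) p^i (1−p)^{3−i} with p = 0.823
C(3,2)·0.823^2·0.177^1 = 0.35966
C(3,3)·0.823^3·0.177^0 = 0.55744
Sum = 0.917

0.917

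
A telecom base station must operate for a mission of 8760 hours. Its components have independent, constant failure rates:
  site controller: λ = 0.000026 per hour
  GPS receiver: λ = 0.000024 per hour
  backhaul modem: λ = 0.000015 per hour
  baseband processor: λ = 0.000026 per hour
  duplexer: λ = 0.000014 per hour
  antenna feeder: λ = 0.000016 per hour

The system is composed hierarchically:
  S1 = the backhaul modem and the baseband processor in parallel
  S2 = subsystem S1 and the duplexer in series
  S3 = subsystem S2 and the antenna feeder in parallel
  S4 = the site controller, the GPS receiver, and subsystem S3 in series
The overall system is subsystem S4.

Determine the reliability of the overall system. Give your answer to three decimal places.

0.634

R(site controller) = exp(−0.000026 × 8760) = 0.79632
R(GPS receiver) = exp(−0.000024 × 8760) = 0.81039
R(backhaul modem) = exp(−0.000015 × 8760) = 0.87687
R(baseband processor) = exp(−0.000026 × 8760) = 0.79632
R(duplexer) = exp(−0.000014 × 8760) = 0.88458
R(antenna feeder) = exp(−0.000016 × 8760) = 0.86922
Parallel (backhaul modem and baseband processor): 1 − (1 − 0.87687)(1 − 0.79632) = 0.97492
Series ([0.97492] and duplexer): 0.97492 × 0.88458 = 0.86239
Parallel ([0.86239] and antenna feeder): 1 − (1 − 0.86239)(1 − 0.86922) = 0.98200
Series (site controller, GPS receiver, and [0.98200]): 0.79632 × 0.81039 × 0.98200 = 0.634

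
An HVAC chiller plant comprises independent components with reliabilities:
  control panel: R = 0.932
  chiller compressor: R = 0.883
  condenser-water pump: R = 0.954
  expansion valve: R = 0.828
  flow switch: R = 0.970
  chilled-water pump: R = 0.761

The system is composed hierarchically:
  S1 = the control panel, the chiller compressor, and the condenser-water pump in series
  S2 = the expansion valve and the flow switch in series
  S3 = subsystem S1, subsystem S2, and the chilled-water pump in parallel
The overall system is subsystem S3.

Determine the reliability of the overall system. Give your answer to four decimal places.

Series (control panel, chiller compressor, and condenser-water pump): 0.932000 × 0.883000 × 0.954000 = 0.785100
Series (expansion valve and flow switch): 0.828000 × 0.970000 = 0.803160
Parallel ([0.785100], [0.803160], and chilled-water pump): 1 − (1 − 0.785100)(1 − 0.803160)(1 − 0.761000) = 0.9899

0.9899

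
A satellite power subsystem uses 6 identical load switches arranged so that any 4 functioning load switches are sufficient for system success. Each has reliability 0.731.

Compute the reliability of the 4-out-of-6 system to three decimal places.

R = Σ_{i=4}^{6} C(6,i) p^i (1−p)^{6−i} with p = 0.731
C(6,4)·0.731^4·0.269^2 = 0.30993
C(6,5)·0.731^5·0.269^1 = 0.33689
C(6,6)·0.731^6·0.269^0 = 0.15258
Sum = 0.799

0.799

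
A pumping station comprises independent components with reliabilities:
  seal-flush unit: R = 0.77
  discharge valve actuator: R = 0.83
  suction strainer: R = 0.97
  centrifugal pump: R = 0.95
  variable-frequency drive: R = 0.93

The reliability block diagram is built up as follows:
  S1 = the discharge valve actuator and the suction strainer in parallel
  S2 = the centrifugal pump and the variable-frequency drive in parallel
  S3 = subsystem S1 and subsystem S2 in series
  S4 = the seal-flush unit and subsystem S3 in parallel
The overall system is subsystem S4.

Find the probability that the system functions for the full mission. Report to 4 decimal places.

Parallel (discharge valve actuator and suction strainer): 1 − (1 − 0.830000)(1 − 0.970000) = 0.994900
Parallel (centrifugal pump and variable-frequency drive): 1 − (1 − 0.950000)(1 − 0.930000) = 0.996500
Series ([0.994900] and [0.996500]): 0.994900 × 0.996500 = 0.991418
Parallel (seal-flush unit and [0.991418]): 1 − (1 − 0.770000)(1 − 0.991418) = 0.9980

0.9980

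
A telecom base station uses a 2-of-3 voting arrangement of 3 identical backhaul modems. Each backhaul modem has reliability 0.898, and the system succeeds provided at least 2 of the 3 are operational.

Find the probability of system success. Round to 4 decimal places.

R = Σ_{i=2}^{3} C(3,i) p^i (1−p)^{3−i} with p = 0.898
C(3,2)·0.898^2·0.102^1 = 0.246760
C(3,3)·0.898^3·0.102^0 = 0.724151
Sum = 0.9709

0.9709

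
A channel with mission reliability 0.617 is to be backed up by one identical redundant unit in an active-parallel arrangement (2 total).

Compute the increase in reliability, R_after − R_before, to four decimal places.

R_before = 0.617
R_after = 1 − (1 − 0.617)^2 = 0.8533
ΔR = 0.8533 − 0.617 = 0.2363

0.2363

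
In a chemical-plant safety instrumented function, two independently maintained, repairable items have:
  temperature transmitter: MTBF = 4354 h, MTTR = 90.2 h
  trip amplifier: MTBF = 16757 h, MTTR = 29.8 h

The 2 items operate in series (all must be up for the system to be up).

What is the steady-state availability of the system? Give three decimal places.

A(temperature transmitter) = MTBF/(MTBF+MTTR) = 4354/(4354+90.2) = 0.979704
A(trip amplifier) = MTBF/(MTBF+MTTR) = 16757/(16757+29.8) = 0.998225
Series availability: 0.979704 × 0.998225 = 0.978

0.978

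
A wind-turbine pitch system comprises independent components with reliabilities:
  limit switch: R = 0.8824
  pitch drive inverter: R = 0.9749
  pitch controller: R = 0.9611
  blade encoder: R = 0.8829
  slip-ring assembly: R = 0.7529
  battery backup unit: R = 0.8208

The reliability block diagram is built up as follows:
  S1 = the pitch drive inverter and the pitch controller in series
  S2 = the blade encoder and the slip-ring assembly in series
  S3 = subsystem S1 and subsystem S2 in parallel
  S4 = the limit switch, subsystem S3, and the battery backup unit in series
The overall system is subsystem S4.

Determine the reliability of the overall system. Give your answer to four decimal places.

0.7090

Series (pitch drive inverter and pitch controller): 0.974900 × 0.961100 = 0.936976
Series (blade encoder and slip-ring assembly): 0.882900 × 0.752900 = 0.664735
Parallel ([0.936976] and [0.664735]): 1 − (1 − 0.936976)(1 − 0.664735) = 0.978870
Series (limit switch, [0.978870], and battery backup unit): 0.882400 × 0.978870 × 0.820800 = 0.7090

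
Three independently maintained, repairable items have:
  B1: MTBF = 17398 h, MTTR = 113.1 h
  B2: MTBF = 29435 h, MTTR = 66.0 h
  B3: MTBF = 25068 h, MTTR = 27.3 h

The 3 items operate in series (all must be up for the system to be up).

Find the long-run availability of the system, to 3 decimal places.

A(B1) = MTBF/(MTBF+MTTR) = 17398/(17398+113.1) = 0.993541
A(B2) = MTBF/(MTBF+MTTR) = 29435/(29435+66.0) = 0.997763
A(B3) = MTBF/(MTBF+MTTR) = 25068/(25068+27.3) = 0.998912
Series availability: 0.993541 × 0.997763 × 0.998912 = 0.990

0.990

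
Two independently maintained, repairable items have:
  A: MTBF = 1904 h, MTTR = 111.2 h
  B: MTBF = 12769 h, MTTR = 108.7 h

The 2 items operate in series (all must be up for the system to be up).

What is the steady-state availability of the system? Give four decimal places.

A(A) = MTBF/(MTBF+MTTR) = 1904/(1904+111.2) = 0.944819
A(B) = MTBF/(MTBF+MTTR) = 12769/(12769+108.7) = 0.991559
Series availability: 0.944819 × 0.991559 = 0.9368

0.9368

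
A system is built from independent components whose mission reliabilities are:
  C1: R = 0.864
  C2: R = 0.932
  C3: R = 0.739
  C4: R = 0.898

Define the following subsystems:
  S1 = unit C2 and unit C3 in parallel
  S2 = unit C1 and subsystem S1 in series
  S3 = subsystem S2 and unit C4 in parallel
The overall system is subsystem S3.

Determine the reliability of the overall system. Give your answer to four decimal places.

0.9846

Parallel (C2 and C3): 1 − (1 − 0.932000)(1 − 0.739000) = 0.982252
Series (C1 and [0.982252]): 0.864000 × 0.982252 = 0.848666
Parallel ([0.848666] and C4): 1 − (1 − 0.848666)(1 − 0.898000) = 0.9846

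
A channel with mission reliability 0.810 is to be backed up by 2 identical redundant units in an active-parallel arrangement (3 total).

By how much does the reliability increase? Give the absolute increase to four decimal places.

0.1831

R_before = 0.810
R_after = 1 − (1 − 0.810)^3 = 0.9931
ΔR = 0.9931 − 0.810 = 0.1831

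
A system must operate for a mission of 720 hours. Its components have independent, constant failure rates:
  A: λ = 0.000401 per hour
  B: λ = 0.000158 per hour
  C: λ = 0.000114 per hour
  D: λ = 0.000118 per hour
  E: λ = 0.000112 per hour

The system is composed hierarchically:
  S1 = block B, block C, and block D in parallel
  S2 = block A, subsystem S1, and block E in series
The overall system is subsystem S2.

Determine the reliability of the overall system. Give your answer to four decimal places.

R(A) = exp(−0.000401 × 720) = 0.749222
R(B) = exp(−0.000158 × 720) = 0.892472
R(C) = exp(−0.000114 × 720) = 0.921198
R(D) = exp(−0.000118 × 720) = 0.918549
R(E) = exp(−0.000112 × 720) = 0.922526
Parallel (B, C, and D): 1 − (1 − 0.892472)(1 − 0.921198)(1 − 0.918549) = 0.999310
Series (A, [0.999310], and E): 0.749222 × 0.999310 × 0.922526 = 0.6907

0.6907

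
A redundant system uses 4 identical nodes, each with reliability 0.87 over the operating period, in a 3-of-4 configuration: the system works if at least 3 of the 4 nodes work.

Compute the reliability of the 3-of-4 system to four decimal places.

0.9153

R = Σ_{i=3}^{4} C(4,i) p^i (1−p)^{4−i} with p = 0.87
C(4,3)·0.87^3·0.13^1 = 0.342422
C(4,4)·0.87^4·0.13^0 = 0.572898
Sum = 0.9153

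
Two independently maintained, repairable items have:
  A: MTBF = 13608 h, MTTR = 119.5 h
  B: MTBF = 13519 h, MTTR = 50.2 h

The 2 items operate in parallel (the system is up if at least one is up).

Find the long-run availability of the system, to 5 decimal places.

0.99997

A(A) = MTBF/(MTBF+MTTR) = 13608/(13608+119.5) = 0.991295
A(B) = MTBF/(MTBF+MTTR) = 13519/(13519+50.2) = 0.996300
Parallel availability: 1 − (1 − 0.991295)(1 − 0.996300) = 0.99997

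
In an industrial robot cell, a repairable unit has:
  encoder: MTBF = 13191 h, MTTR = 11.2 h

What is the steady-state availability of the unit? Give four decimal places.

A(encoder) = MTBF/(MTBF+MTTR) = 13191/(13191+11.2) = 0.9992

0.9992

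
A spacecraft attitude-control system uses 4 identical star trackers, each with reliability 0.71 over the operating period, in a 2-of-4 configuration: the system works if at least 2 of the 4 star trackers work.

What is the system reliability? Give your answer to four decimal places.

R = Σ_{i=2}^{4} C(4,i) p^i (1−p)^{4−i} with p = 0.71
C(4,2)·0.71^2·0.29^2 = 0.254369
C(4,3)·0.71^3·0.29^1 = 0.415177
C(4,4)·0.71^4·0.29^0 = 0.254117
Sum = 0.9237

0.9237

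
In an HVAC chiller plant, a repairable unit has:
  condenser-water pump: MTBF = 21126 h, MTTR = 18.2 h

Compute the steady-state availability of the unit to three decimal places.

A(condenser-water pump) = MTBF/(MTBF+MTTR) = 21126/(21126+18.2) = 0.999

0.999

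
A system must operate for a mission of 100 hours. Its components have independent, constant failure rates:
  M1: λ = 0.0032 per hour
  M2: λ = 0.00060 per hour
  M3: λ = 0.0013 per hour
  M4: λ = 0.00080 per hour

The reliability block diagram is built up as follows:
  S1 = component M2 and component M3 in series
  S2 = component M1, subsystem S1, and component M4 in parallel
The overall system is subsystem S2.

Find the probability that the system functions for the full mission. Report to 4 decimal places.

0.9964

R(M1) = exp(−0.0032 × 100) = 0.726149
R(M2) = exp(−0.00060 × 100) = 0.941765
R(M3) = exp(−0.0013 × 100) = 0.878095
R(M4) = exp(−0.00080 × 100) = 0.923116
Series (M2 and M3): 0.941765 × 0.878095 = 0.826959
Parallel (M1, [0.826959], and M4): 1 − (1 − 0.726149)(1 − 0.826959)(1 − 0.923116) = 0.9964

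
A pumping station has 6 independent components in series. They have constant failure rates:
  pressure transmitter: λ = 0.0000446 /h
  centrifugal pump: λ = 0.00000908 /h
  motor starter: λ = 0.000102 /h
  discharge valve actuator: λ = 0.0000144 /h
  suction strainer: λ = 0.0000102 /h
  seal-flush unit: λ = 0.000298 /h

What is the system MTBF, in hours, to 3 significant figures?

Series of exponential components: λ_sys = Σ λ_i
λ_sys = 0.0000446 + 0.00000908 + 0.000102 + 0.0000144 + 0.0000102 + 0.000298 = 4.7828e-04 /h
MTBF = 1 / λ_sys = 2090 h

2090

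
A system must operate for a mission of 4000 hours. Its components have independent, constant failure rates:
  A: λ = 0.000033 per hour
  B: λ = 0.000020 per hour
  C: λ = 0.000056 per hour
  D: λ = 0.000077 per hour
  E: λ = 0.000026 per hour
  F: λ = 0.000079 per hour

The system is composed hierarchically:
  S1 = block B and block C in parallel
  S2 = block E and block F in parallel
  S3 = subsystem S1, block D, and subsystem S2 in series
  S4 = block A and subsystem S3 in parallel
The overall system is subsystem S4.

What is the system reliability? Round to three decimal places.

R(A) = exp(−0.000033 × 4000) = 0.87634
R(B) = exp(−0.000020 × 4000) = 0.92312
R(C) = exp(−0.000056 × 4000) = 0.79932
R(D) = exp(−0.000077 × 4000) = 0.73492
R(E) = exp(−0.000026 × 4000) = 0.90123
R(F) = exp(−0.000079 × 4000) = 0.72906
Parallel (B and C): 1 − (1 − 0.92312)(1 − 0.79932) = 0.98457
Parallel (E and F): 1 − (1 − 0.90123)(1 − 0.72906) = 0.97324
Series ([0.98457], D, and [0.97324]): 0.98457 × 0.73492 × 0.97324 = 0.70422
Parallel (A and [0.70422]): 1 − (1 − 0.87634)(1 − 0.70422) = 0.963

0.963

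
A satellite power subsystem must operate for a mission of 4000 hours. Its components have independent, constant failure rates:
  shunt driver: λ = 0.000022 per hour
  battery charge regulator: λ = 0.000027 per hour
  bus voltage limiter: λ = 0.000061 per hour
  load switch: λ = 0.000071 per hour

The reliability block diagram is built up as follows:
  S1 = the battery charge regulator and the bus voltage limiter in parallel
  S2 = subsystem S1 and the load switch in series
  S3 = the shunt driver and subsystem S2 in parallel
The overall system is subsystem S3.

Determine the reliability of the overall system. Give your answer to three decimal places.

0.978

R(shunt driver) = exp(−0.000022 × 4000) = 0.91576
R(battery charge regulator) = exp(−0.000027 × 4000) = 0.89763
R(bus voltage limiter) = exp(−0.000061 × 4000) = 0.78349
R(load switch) = exp(−0.000071 × 4000) = 0.75277
Parallel (battery charge regulator and bus voltage limiter): 1 − (1 − 0.89763)(1 − 0.78349) = 0.97784
Series ([0.97784] and load switch): 0.97784 × 0.75277 = 0.73609
Parallel (shunt driver and [0.73609]): 1 − (1 − 0.91576)(1 − 0.73609) = 0.978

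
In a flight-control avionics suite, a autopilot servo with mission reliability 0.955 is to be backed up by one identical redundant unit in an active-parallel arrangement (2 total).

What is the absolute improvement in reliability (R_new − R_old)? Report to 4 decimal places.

0.0430

R_before = 0.955
R_after = 1 − (1 − 0.955)^2 = 0.9980
ΔR = 0.9980 − 0.955 = 0.0430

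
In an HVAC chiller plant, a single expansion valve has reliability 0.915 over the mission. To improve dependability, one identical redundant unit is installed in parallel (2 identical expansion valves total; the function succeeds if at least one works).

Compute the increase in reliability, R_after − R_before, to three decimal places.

R_before = 0.915
R_after = 1 − (1 − 0.915)^2 = 0.993
ΔR = 0.993 − 0.915 = 0.078

0.078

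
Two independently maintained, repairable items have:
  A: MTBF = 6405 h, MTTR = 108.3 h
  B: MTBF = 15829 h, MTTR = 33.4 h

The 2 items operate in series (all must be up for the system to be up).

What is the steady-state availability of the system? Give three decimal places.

A(A) = MTBF/(MTBF+MTTR) = 6405/(6405+108.3) = 0.983372
A(B) = MTBF/(MTBF+MTTR) = 15829/(15829+33.4) = 0.997894
Series availability: 0.983372 × 0.997894 = 0.981

0.981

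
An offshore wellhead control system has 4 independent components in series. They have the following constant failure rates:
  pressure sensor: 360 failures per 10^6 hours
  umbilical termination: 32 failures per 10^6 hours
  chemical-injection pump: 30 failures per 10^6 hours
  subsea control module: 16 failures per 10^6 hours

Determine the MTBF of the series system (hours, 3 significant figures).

2280

Series of exponential components: λ_sys = Σ λ_i
λ_sys = 0.00036 + 0.000032 + 0.000030 + 0.000016 = 4.3800e-04 /h
MTBF = 1 / λ_sys = 2280 h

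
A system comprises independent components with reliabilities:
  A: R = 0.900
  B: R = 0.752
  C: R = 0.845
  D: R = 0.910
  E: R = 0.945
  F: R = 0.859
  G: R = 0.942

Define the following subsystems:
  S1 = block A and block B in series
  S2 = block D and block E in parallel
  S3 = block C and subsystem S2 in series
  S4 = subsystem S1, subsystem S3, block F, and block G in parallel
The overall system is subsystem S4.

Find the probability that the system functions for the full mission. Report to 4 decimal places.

0.9996

Series (A and B): 0.900000 × 0.752000 = 0.676800
Parallel (D and E): 1 − (1 − 0.910000)(1 − 0.945000) = 0.995050
Series (C and [0.995050]): 0.845000 × 0.995050 = 0.840817
Parallel ([0.676800], [0.840817], F, and G): 1 − (1 − 0.676800)(1 − 0.840817)(1 − 0.859000)(1 − 0.942000) = 0.9996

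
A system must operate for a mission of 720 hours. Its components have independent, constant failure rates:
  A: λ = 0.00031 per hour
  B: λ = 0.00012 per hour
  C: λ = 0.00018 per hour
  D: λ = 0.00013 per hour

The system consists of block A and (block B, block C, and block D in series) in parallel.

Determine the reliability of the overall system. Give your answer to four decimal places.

R(A) = exp(−0.00031 × 720) = 0.799955
R(B) = exp(−0.00012 × 720) = 0.917227
R(C) = exp(−0.00018 × 720) = 0.878447
R(D) = exp(−0.00013 × 720) = 0.910647
Series (B, C, and D): 0.917227 × 0.878447 × 0.910647 = 0.733740
Parallel (A and [0.733740]): 1 − (1 − 0.799955)(1 − 0.733740) = 0.9467

0.9467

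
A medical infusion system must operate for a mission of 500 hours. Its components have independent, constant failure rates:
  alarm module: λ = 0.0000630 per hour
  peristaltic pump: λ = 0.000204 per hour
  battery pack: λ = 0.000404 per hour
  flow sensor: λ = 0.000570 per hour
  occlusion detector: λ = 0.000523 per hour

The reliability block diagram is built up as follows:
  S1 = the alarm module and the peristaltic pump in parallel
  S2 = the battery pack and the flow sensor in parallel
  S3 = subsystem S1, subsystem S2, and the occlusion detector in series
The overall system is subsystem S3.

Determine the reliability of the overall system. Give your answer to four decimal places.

R(alarm module) = exp(−0.0000630 × 500) = 0.968991
R(peristaltic pump) = exp(−0.000204 × 500) = 0.903030
R(battery pack) = exp(−0.000404 × 500) = 0.817095
R(flow sensor) = exp(−0.000570 × 500) = 0.752014
R(occlusion detector) = exp(−0.000523 × 500) = 0.769896
Parallel (alarm module and peristaltic pump): 1 − (1 − 0.968991)(1 − 0.903030) = 0.996993
Parallel (battery pack and flow sensor): 1 − (1 − 0.817095)(1 − 0.752014) = 0.954642
Series ([0.996993], [0.954642], and occlusion detector): 0.996993 × 0.954642 × 0.769896 = 0.7328

0.7328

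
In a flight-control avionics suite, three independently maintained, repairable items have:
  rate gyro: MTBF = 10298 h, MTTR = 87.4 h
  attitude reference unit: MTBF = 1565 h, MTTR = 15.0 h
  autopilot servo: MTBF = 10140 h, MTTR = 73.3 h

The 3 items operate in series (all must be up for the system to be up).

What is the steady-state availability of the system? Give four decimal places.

A(rate gyro) = MTBF/(MTBF+MTTR) = 10298/(10298+87.4) = 0.991584
A(attitude reference unit) = MTBF/(MTBF+MTTR) = 1565/(1565+15.0) = 0.990506
A(autopilot servo) = MTBF/(MTBF+MTTR) = 10140/(10140+73.3) = 0.992823
Series availability: 0.991584 × 0.990506 × 0.992823 = 0.9751

0.9751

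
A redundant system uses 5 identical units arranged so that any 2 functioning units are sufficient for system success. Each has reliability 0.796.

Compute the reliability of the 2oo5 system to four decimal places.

R = Σ_{i=2}^{5} C(5,i) p^i (1−p)^{5−i} with p = 0.796
C(5,2)·0.796^2·0.204^3 = 0.053792
C(5,3)·0.796^3·0.204^2 = 0.209894
C(5,4)·0.796^4·0.204^1 = 0.409499
C(5,5)·0.796^5·0.204^0 = 0.319570
Sum = 0.9928

0.9928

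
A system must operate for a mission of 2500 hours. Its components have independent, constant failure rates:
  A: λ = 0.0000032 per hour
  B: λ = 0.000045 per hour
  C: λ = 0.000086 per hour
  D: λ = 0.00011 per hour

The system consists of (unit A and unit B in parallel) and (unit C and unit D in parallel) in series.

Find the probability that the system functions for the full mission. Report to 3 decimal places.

R(A) = exp(−0.0000032 × 2500) = 0.99203
R(B) = exp(−0.000045 × 2500) = 0.89360
R(C) = exp(−0.000086 × 2500) = 0.80654
R(D) = exp(−0.00011 × 2500) = 0.75957
Parallel (A and B): 1 − (1 − 0.99203)(1 − 0.89360) = 0.99915
Parallel (C and D): 1 − (1 − 0.80654)(1 − 0.75957) = 0.95349
Series ([0.99915] and [0.95349]): 0.99915 × 0.95349 = 0.953

0.953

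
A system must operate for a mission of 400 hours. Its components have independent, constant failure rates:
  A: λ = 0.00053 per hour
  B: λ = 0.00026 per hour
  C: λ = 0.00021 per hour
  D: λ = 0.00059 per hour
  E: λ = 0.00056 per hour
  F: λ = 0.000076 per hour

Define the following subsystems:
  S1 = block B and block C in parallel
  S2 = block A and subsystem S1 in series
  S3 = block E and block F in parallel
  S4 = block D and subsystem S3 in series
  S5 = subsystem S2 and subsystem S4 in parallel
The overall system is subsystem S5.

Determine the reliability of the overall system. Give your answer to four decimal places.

R(A) = exp(−0.00053 × 400) = 0.808965
R(B) = exp(−0.00026 × 400) = 0.901225
R(C) = exp(−0.00021 × 400) = 0.919431
R(D) = exp(−0.00059 × 400) = 0.789781
R(E) = exp(−0.00056 × 400) = 0.799315
R(F) = exp(−0.000076 × 400) = 0.970057
Parallel (B and C): 1 − (1 − 0.901225)(1 − 0.919431) = 0.992042
Series (A and [0.992042]): 0.808965 × 0.992042 = 0.802527
Parallel (E and F): 1 − (1 − 0.799315)(1 − 0.970057) = 0.993991
Series (D and [0.993991]): 0.789781 × 0.993991 = 0.785035
Parallel ([0.802527] and [0.785035]): 1 − (1 − 0.802527)(1 − 0.785035) = 0.9576

0.9576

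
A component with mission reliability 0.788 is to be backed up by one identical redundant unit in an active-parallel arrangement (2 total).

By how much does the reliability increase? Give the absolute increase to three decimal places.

R_before = 0.788
R_after = 1 − (1 − 0.788)^2 = 0.955
ΔR = 0.955 − 0.788 = 0.167

0.167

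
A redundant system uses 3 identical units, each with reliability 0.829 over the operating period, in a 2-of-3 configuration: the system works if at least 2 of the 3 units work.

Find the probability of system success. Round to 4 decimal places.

0.9223

R = Σ_{i=2}^{3} C(3,i) p^i (1−p)^{3−i} with p = 0.829
C(3,2)·0.829^2·0.171^1 = 0.352555
C(3,3)·0.829^3·0.171^0 = 0.569723
Sum = 0.9223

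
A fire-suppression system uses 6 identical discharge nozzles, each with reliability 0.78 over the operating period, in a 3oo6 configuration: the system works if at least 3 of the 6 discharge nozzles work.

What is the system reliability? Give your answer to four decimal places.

R = Σ_{i=3}^{6} C(6,i) p^i (1−p)^{6−i} with p = 0.78
C(6,3)·0.78^3·0.22^3 = 0.101061
C(6,4)·0.78^4·0.22^2 = 0.268729
C(6,5)·0.78^5·0.22^1 = 0.381107
C(6,6)·0.78^6·0.22^0 = 0.225200
Sum = 0.9761

0.9761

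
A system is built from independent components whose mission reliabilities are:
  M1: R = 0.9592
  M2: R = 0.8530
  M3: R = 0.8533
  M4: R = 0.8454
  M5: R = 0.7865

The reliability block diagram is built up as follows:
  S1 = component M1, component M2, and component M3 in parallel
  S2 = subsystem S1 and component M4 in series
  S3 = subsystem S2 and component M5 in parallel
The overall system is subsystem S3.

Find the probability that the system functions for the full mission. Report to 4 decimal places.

0.9668

Parallel (M1, M2, and M3): 1 − (1 − 0.959200)(1 − 0.853000)(1 − 0.853300) = 0.999120
Series ([0.999120] and M4): 0.999120 × 0.845400 = 0.844656
Parallel ([0.844656] and M5): 1 − (1 − 0.844656)(1 − 0.786500) = 0.9668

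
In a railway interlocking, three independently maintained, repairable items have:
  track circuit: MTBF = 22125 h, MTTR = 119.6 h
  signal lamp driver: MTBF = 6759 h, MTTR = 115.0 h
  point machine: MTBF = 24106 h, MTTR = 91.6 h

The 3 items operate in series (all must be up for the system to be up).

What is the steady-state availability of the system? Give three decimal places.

A(track circuit) = MTBF/(MTBF+MTTR) = 22125/(22125+119.6) = 0.994623
A(signal lamp driver) = MTBF/(MTBF+MTTR) = 6759/(6759+115.0) = 0.983270
A(point machine) = MTBF/(MTBF+MTTR) = 24106/(24106+91.6) = 0.996215
Series availability: 0.994623 × 0.983270 × 0.996215 = 0.974

0.974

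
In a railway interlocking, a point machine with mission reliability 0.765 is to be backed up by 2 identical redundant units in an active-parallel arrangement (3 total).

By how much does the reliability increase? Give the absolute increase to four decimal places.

0.2220

R_before = 0.765
R_after = 1 − (1 − 0.765)^3 = 0.9870
ΔR = 0.9870 − 0.765 = 0.2220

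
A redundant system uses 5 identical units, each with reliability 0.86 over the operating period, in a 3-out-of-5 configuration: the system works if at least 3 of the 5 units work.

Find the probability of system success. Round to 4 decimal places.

R = Σ_{i=3}^{5} C(5,i) p^i (1−p)^{5−i} with p = 0.86
C(5,3)·0.86^3·0.14^2 = 0.124667
C(5,4)·0.86^4·0.14^1 = 0.382906
C(5,5)·0.86^5·0.14^0 = 0.470427
Sum = 0.9780

0.9780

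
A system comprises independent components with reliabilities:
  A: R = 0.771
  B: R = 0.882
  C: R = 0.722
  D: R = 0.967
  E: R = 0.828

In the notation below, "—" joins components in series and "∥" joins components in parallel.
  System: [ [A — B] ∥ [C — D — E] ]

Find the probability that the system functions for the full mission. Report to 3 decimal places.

0.865

Series (A and B): 0.77100 × 0.88200 = 0.68002
Series (C, D, and E): 0.72200 × 0.96700 × 0.82800 = 0.57809
Parallel ([0.68002] and [0.57809]): 1 − (1 − 0.68002)(1 − 0.57809) = 0.865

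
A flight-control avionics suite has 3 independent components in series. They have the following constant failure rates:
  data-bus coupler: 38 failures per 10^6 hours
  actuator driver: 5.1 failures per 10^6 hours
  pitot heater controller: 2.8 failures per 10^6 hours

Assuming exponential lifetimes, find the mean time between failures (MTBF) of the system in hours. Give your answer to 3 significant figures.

21800

Series of exponential components: λ_sys = Σ λ_i
λ_sys = 0.000038 + 0.0000051 + 0.0000028 = 4.5900e-05 /h
MTBF = 1 / λ_sys = 21800 h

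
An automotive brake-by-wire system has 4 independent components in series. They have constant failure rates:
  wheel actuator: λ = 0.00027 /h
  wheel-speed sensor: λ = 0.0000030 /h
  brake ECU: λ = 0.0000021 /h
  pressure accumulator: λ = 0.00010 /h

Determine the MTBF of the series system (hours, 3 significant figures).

2670

Series of exponential components: λ_sys = Σ λ_i
λ_sys = 0.00027 + 0.0000030 + 0.0000021 + 0.00010 = 3.7510e-04 /h
MTBF = 1 / λ_sys = 2670 h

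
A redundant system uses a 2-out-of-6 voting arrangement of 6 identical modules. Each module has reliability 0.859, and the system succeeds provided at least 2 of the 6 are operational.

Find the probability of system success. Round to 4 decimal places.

0.9997

R = Σ_{i=2}^{6} C(6,i) p^i (1−p)^{6−i} with p = 0.859
C(6,2)·0.859^2·0.141^4 = 0.004375
C(6,3)·0.859^3·0.141^3 = 0.035536
C(6,4)·0.859^4·0.141^2 = 0.162369
C(6,5)·0.859^5·0.141^1 = 0.395673
C(6,6)·0.859^6·0.141^0 = 0.401753
Sum = 0.9997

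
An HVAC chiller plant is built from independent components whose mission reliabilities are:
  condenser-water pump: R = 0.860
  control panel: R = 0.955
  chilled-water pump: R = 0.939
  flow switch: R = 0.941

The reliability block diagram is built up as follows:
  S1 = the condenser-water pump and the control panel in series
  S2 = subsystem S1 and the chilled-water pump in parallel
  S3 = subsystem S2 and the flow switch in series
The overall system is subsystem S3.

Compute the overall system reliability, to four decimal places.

Series (condenser-water pump and control panel): 0.860000 × 0.955000 = 0.821300
Parallel ([0.821300] and chilled-water pump): 1 − (1 − 0.821300)(1 − 0.939000) = 0.989099
Series ([0.989099] and flow switch): 0.989099 × 0.941000 = 0.9307

0.9307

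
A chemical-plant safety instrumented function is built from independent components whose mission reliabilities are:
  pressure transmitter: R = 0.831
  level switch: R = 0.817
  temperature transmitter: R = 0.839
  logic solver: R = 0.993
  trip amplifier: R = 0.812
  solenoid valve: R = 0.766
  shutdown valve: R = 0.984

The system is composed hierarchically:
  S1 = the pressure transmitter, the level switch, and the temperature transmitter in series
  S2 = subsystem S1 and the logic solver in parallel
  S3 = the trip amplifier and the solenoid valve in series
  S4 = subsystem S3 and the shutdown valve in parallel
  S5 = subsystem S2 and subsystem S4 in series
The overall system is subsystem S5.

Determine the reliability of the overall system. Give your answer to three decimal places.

0.991

Series (pressure transmitter, level switch, and temperature transmitter): 0.83100 × 0.81700 × 0.83900 = 0.56962
Parallel ([0.56962] and logic solver): 1 − (1 − 0.56962)(1 − 0.99300) = 0.99699
Series (trip amplifier and solenoid valve): 0.81200 × 0.76600 = 0.62199
Parallel ([0.62199] and shutdown valve): 1 − (1 − 0.62199)(1 − 0.98400) = 0.99395
Series ([0.99699] and [0.99395]): 0.99699 × 0.99395 = 0.991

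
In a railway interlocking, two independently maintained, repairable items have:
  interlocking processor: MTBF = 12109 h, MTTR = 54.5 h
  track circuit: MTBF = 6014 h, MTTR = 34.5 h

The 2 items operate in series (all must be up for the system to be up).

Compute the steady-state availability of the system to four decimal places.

A(interlocking processor) = MTBF/(MTBF+MTTR) = 12109/(12109+54.5) = 0.995519
A(track circuit) = MTBF/(MTBF+MTTR) = 6014/(6014+34.5) = 0.994296
Series availability: 0.995519 × 0.994296 = 0.9898

0.9898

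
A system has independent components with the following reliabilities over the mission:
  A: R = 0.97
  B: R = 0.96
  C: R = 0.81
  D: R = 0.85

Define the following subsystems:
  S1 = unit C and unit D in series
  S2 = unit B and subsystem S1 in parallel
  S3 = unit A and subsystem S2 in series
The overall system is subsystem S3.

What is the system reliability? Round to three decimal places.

Series (C and D): 0.81000 × 0.85000 = 0.68850
Parallel (B and [0.68850]): 1 − (1 − 0.96000)(1 − 0.68850) = 0.98754
Series (A and [0.98754]): 0.97000 × 0.98754 = 0.958

0.958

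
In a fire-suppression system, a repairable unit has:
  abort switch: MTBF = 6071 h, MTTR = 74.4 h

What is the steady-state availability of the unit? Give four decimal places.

0.9879

A(abort switch) = MTBF/(MTBF+MTTR) = 6071/(6071+74.4) = 0.9879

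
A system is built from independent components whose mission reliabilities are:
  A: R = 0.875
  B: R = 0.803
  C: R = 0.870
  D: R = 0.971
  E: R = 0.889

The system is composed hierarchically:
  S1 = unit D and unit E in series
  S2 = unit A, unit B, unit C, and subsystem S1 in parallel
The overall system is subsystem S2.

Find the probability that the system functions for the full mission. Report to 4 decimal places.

0.9996

Series (D and E): 0.971000 × 0.889000 = 0.863219
Parallel (A, B, C, and [0.863219]): 1 − (1 − 0.875000)(1 − 0.803000)(1 − 0.870000)(1 − 0.863219) = 0.9996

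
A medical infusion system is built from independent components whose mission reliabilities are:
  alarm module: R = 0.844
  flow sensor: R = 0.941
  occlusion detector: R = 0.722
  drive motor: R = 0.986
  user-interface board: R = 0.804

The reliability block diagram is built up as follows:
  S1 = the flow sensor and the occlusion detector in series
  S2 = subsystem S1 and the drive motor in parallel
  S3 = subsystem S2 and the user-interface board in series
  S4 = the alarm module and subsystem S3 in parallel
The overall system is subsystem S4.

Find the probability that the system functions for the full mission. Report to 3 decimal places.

0.969

Series (flow sensor and occlusion detector): 0.94100 × 0.72200 = 0.67940
Parallel ([0.67940] and drive motor): 1 − (1 − 0.67940)(1 − 0.98600) = 0.99551
Series ([0.99551] and user-interface board): 0.99551 × 0.80400 = 0.80039
Parallel (alarm module and [0.80039]): 1 − (1 − 0.84400)(1 − 0.80039) = 0.969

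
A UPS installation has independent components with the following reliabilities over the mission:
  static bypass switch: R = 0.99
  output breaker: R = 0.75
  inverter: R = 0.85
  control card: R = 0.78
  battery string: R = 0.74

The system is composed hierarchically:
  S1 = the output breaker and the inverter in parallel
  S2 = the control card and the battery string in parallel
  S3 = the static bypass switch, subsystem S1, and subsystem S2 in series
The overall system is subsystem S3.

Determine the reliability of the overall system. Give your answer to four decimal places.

0.8984

Parallel (output breaker and inverter): 1 − (1 − 0.750000)(1 − 0.850000) = 0.962500
Parallel (control card and battery string): 1 − (1 − 0.780000)(1 − 0.740000) = 0.942800
Series (static bypass switch, [0.962500], and [0.942800]): 0.990000 × 0.962500 × 0.942800 = 0.8984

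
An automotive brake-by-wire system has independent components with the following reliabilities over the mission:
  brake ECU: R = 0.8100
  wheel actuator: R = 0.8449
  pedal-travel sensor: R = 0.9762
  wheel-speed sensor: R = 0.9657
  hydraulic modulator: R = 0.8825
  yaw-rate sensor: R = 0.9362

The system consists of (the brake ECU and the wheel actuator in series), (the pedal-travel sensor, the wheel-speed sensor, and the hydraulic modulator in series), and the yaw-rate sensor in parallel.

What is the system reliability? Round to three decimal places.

Series (brake ECU and wheel actuator): 0.81000 × 0.84490 = 0.68437
Series (pedal-travel sensor, wheel-speed sensor, and hydraulic modulator): 0.97620 × 0.96570 × 0.88250 = 0.83195
Parallel ([0.68437], [0.83195], and yaw-rate sensor): 1 − (1 − 0.68437)(1 − 0.83195)(1 − 0.93620) = 0.997

0.997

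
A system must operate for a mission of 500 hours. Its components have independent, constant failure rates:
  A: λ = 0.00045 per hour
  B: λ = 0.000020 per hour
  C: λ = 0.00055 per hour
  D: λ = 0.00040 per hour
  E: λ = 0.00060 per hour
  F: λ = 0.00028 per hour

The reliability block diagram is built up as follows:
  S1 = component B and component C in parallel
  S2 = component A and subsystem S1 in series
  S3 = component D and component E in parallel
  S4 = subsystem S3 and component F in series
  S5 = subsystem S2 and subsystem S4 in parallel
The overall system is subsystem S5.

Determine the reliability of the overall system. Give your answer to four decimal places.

0.9651

R(A) = exp(−0.00045 × 500) = 0.798516
R(B) = exp(−0.000020 × 500) = 0.990050
R(C) = exp(−0.00055 × 500) = 0.759572
R(D) = exp(−0.00040 × 500) = 0.818731
R(E) = exp(−0.00060 × 500) = 0.740818
R(F) = exp(−0.00028 × 500) = 0.869358
Parallel (B and C): 1 − (1 − 0.990050)(1 − 0.759572) = 0.997608
Series (A and [0.997608]): 0.798516 × 0.997608 = 0.796606
Parallel (D and E): 1 − (1 − 0.818731)(1 − 0.740818) = 0.953018
Series ([0.953018] and F): 0.953018 × 0.869358 = 0.828514
Parallel ([0.796606] and [0.828514]): 1 − (1 − 0.796606)(1 − 0.828514) = 0.9651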